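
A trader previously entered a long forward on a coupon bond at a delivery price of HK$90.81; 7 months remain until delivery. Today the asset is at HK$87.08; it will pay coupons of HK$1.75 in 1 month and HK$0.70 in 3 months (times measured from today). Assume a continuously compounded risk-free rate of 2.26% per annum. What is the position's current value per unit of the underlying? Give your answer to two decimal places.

-HK$4.98

PV(remaining coupons) I = 1.75·e^(−0.0226·1/12) + 0.70·e^(−0.0226·3/12) = 2.4428
Current forward F = (S − I)·e^(rT) = (87.08 − 2.4428)·e^(0.0226·7/12) = 84.6372 × 1.013271 = 85.7604
Value (long) = (F − K)·e^(−rT) = (85.7604 − 90.81) × 0.986903 = -4.9835
Value = -HK$4.98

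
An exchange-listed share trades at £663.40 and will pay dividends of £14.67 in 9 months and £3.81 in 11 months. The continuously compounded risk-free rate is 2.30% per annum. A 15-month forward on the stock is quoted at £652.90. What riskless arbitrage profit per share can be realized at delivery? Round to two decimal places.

£11.17 per share

PV(dividends) I = 14.67·e^(−0.0230·9/12) + 3.81·e^(−0.0230·11/12) = 18.1496
Fair forward F* = (S − I)·e^(rT) = (663.40 − 18.1496)·e^0.028750 = 645.2504 × 1.029167 = 664.0704
Market £652.90 < fair 664.0704: forward underpriced → reverse cash-and-carry (short the stock, invest proceeds at r, pay the dividends, go long the forward).
Profit at T = |F_mkt − F*| = |652.90 − 664.0704| = £11.17 per share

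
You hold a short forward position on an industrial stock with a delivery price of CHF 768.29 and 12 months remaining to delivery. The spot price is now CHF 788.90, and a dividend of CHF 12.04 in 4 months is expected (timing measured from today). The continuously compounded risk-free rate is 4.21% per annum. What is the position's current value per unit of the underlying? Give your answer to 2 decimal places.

PV(remaining dividends) I = 12.04·e^(−0.0421·4/12) = 11.8722
Current forward F = (S − I)·e^(rT) = (788.90 − 11.8722)·e^(0.0421·12/12) = 777.0278 × 1.042999 = 810.4392
Value (long) = (F − K)·e^(−rT) = (810.4392 − 768.29) × 0.958774 = 40.4116
Short position value = −(long value) = -CHF 40.41

-CHF 40.41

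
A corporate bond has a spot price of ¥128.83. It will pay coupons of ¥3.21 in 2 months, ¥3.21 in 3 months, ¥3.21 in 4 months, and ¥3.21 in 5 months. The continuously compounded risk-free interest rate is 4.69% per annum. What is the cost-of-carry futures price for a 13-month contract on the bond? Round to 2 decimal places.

PV(coupons) I = 3.21·e^(−0.0469·2/12) + 3.21·e^(−0.0469·3/12) + 3.21·e^(−0.0469·4/12) + 3.21·e^(−0.0469·5/12)
I = 3.1850 + 3.1726 + 3.1602 + 3.1479 = 12.6657
F = (S − I)·e^(rT) = (128.83 − 12.6657) · e^(0.0469·13/12)
= 116.1643 · e^0.050808 = 116.1643 × 1.052121 = ¥122.22

¥122.22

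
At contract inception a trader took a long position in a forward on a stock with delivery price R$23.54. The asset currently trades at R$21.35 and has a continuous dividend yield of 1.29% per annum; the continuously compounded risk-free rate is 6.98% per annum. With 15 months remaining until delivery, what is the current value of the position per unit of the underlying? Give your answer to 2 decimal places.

-R$0.56

Current fair forward for the remaining 15 months: F = S·e^((r − q)·T), (r − q) = 0.0698 − 0.0129 = 0.0569
F = 21.35 · e^(0.0569 × 15/12) = 21.35 × 1.073715 = 22.9238
Value of long forward = (F − K)·e^(−rT) = (22.9238 − 23.54) · e^(−0.0698·15/12)
= -0.6162 × 0.916448 = -0.56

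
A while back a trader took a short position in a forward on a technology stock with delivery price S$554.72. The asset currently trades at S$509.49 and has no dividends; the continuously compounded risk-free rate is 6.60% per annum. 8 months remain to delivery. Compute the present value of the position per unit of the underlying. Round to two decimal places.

S$21.35

Current fair forward for the remaining 8 months: F = S·e^(r·T), r = 0.0660
F = 509.49 · e^(0.0660 × 8/12) = 509.49 × 1.044982 = 532.4079
Value of long forward = (F − K)·e^(−rT) = (532.4079 − 554.72) · e^(−0.0660·8/12)
= -22.3121 × 0.956954 = -21.35
Short position value = −(long value) = S$21.35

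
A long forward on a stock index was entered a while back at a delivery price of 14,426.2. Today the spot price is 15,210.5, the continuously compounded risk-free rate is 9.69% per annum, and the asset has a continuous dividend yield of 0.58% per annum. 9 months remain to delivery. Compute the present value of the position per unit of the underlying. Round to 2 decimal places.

Current fair forward for the remaining 9 months: F = S·e^((r − q)·T), (r − q) = 0.0969 − 0.0058 = 0.0911
F = 15210.5 · e^(0.0911 × 9/12) = 15210.5 × 1.07071323 = 16286.0836
Value of long forward = (F − K)·e^(−rT) = (16286.0836 − 14426.2) · e^(−0.0969·9/12)
= 1859.8836 × 0.92990300 = 1729.51

1729.51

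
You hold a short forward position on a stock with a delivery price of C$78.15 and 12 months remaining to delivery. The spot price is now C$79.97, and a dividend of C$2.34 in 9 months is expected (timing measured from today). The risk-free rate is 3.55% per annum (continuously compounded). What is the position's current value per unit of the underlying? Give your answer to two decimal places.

PV(remaining dividends) I = 2.34·e^(−0.0355·9/12) = 2.2785
Current forward F = (S − I)·e^(rT) = (79.97 − 2.2785)·e^(0.0355·12/12) = 77.6915 × 1.036138 = 80.4991
Value (long) = (F − K)·e^(−rT) = (80.4991 − 78.15) × 0.965123 = 2.2672
Short position value = −(long value) = -C$2.27

-C$2.27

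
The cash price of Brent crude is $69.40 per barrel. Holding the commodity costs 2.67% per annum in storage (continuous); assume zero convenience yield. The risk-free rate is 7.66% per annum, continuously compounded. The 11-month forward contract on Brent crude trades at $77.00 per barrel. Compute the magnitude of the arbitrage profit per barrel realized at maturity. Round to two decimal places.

Fair forward: F* = S·e^(carry·T), with carry = (r + u) = 0.0766 + 0.0267 = 0.1033
F* = 69.40 · e^(0.1033 × 11/12) = 69.40 · e^0.094692 = 69.40 × 1.099320 = $76.2928
Market $77.00 > fair $76.2928: forward overpriced → cash-and-carry (buy spot, short the forward).
At maturity, profit = |F_mkt − F*| = |77.00 − 76.2928| = $0.71 per barrel

$0.71 per barrel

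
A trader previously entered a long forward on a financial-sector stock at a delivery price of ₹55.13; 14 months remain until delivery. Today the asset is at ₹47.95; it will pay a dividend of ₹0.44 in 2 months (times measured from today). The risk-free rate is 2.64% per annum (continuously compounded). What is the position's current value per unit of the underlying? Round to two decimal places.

PV(remaining dividends) I = 0.44·e^(−0.0264·2/12) = 0.4381
Current forward F = (S − I)·e^(rT) = (47.95 − 0.4381)·e^(0.0264·14/12) = 47.5119 × 1.031279 = 48.9980
Value (long) = (F − K)·e^(−rT) = (48.9980 − 55.13) × 0.969669 = -5.9460
Value = -₹5.95

-₹5.95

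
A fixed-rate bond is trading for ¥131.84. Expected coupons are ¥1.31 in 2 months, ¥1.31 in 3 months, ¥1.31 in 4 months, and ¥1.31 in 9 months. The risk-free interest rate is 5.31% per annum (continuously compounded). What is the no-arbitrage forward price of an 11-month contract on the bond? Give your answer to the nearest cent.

¥133.02

PV(coupons) I = 1.31·e^(−0.0531·2/12) + 1.31·e^(−0.0531·3/12) + 1.31·e^(−0.0531·4/12) + 1.31·e^(−0.0531·9/12)
I = 1.2985 + 1.2927 + 1.2870 + 1.2589 = 5.1371
F = (S − I)·e^(rT) = (131.84 − 5.1371) · e^(0.0531·11/12)
= 126.7029 · e^0.048675 = 126.7029 × 1.049879 = ¥133.02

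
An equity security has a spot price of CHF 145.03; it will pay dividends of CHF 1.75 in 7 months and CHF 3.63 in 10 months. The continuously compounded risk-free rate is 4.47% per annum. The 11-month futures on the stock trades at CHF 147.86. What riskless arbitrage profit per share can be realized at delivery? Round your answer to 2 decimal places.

PV(dividends) I = 1.75·e^(−0.0447·7/12) + 3.63·e^(−0.0447·10/12) = 5.2022
Fair futures F* = (S − I)·e^(rT) = (145.03 − 5.2022)·e^0.040975 = 139.8278 × 1.041826 = 145.6762
Market CHF 147.86 > fair 145.6762: forward overpriced → cash-and-carry (borrow at r, buy the stock and collect the dividends, short the forward).
Profit at T = |F_mkt − F*| = |147.86 − 145.6762| = CHF 2.18 per share

CHF 2.18 per share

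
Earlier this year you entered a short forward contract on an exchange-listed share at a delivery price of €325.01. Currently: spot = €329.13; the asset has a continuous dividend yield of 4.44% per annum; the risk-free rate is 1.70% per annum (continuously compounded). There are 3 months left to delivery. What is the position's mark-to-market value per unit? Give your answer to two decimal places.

Current fair forward for the remaining 3 months: F = S·e^((r − q)·T), (r − q) = 0.0170 − 0.0444 = -0.0274
F = 329.13 · e^(-0.0274 × 3/12) = 329.13 × 0.993173 = 326.8830
Value of long forward = (F − K)·e^(−rT) = (326.8830 − 325.01) · e^(−0.0170·3/12)
= 1.8730 × 0.995759 = 1.87
Short position value = −(long value) = -€1.87

-€1.87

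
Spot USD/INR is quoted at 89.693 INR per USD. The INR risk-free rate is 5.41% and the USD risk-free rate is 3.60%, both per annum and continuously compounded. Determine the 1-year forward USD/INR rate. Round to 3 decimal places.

91.331

F = S·e^((r_INR − r_USD)T) = 89.693 · e^((0.0541 − 0.0360) × 1)
= 89.693 · e^0.018100 = 89.693 × 1.018265
F = 91.331 INR per USD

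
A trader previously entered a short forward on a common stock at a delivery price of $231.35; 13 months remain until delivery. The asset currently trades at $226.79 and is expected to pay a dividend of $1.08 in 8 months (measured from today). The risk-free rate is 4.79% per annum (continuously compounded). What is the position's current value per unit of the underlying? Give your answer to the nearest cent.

-$6.09

PV(remaining dividends) I = 1.08·e^(−0.0479·8/12) = 1.0461
Current forward F = (S − I)·e^(rT) = (226.79 − 1.0461)·e^(0.0479·13/12) = 225.7439 × 1.053262 = 237.7675
Value (long) = (F − K)·e^(−rT) = (237.7675 − 231.35) × 0.949432 = 6.0930
Short position value = −(long value) = -$6.09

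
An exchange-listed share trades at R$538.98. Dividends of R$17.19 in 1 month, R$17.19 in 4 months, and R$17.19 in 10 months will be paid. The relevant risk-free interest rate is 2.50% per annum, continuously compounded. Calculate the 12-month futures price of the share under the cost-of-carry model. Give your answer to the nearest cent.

R$500.30

PV(dividends) I = 17.19·e^(−0.0250·1/12) + 17.19·e^(−0.0250·4/12) + 17.19·e^(−0.0250·10/12)
I = 17.1542 + 17.0473 + 16.8356 = 51.0371
F = (S − I)·e^(rT) = (538.98 − 51.0371) · e^(0.0250·12/12)
= 487.9429 · e^0.025000 = 487.9429 × 1.025315 = R$500.30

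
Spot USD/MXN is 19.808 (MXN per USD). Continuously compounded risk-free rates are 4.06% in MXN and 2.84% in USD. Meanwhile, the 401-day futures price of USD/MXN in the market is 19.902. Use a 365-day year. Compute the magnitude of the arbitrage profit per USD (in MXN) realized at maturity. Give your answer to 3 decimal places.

0.173 per USD (in MXN)

Fair futures: F* = S·e^(carry·T), with carry = (r_MXN − r_USD) = 0.0406 − 0.0284 = 0.0122
F* = 19.808 · e^(0.0122 × 401/365) = 19.808 · e^0.013403 = 19.808 × 1.013493 = 20.0753
Market 19.902 < fair 20.0753: forward underpriced → reverse cash-and-carry (short spot, go long the forward).
At maturity, profit = |F_mkt − F*| = |19.902 − 20.0753| = 0.173 per USD (in MXN)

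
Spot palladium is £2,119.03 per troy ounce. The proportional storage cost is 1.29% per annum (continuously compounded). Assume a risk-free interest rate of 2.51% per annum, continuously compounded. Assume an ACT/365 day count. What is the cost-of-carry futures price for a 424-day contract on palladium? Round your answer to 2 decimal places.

Net carry = r + u − y = 0.0251 + 0.0129 − 0.0000 = 0.0380
F = S·e^((r+u−y)T) = 2119.03 · e^(0.0380 × 424/365) = 2119.03 · e^0.04414247
= 2119.03 × 1.04513124 = £2,214.66 per troy ounce

£2,214.66 per troy ounce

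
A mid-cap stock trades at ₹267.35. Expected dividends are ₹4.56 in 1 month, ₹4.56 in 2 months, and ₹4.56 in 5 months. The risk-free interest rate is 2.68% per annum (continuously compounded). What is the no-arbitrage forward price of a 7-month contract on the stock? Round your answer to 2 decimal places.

₹257.75

PV(dividends) I = 4.56·e^(−0.0268·1/12) + 4.56·e^(−0.0268·2/12) + 4.56·e^(−0.0268·5/12)
I = 4.5498 + 4.5397 + 4.5094 = 13.5989
F = (S − I)·e^(rT) = (267.35 − 13.5989) · e^(0.0268·7/12)
= 253.7511 · e^0.015633 = 253.7511 × 1.015756 = ₹257.75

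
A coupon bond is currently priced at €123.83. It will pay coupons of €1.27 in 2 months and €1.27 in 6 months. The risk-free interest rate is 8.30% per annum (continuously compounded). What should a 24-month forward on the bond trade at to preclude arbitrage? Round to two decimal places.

€143.27

PV(coupons) I = 1.27·e^(−0.0830·2/12) + 1.27·e^(−0.0830·6/12)
I = 1.2526 + 1.2184 = 2.4710
F = (S − I)·e^(rT) = (123.83 − 2.4710) · e^(0.0830·24/12)
= 121.3590 · e^0.166000 = 121.3590 × 1.180573 = €143.27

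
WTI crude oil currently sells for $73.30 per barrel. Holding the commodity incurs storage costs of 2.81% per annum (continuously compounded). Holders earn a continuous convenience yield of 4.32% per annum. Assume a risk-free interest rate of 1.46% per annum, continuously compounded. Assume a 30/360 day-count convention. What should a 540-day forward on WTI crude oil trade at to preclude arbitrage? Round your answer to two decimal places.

$73.25 per barrel

Net carry = r + u − y = 0.0146 + 0.0281 − 0.0432 = -0.0005
F = S·e^((r+u−y)T) = 73.30 · e^(-0.0005 × 540/360) = 73.30 · e^-0.000750
= 73.30 × 0.999250 = $73.25 per barrel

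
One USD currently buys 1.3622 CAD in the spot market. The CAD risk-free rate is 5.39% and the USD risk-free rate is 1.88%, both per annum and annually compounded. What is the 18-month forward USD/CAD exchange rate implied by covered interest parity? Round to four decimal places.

By covered interest parity, F = S · (1+r_CAD)^T / (1+r_USD)^T
= 1.3622 × 1.081930 / 1.028332 = 1.3622 × 1.052121
F = 1.4332 CAD per USD

1.4332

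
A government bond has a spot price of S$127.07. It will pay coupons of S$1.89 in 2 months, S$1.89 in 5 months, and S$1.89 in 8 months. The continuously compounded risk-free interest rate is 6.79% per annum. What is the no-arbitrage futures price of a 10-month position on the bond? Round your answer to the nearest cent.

PV(coupons) I = 1.89·e^(−0.0679·2/12) + 1.89·e^(−0.0679·5/12) + 1.89·e^(−0.0679·8/12)
I = 1.8687 + 1.8373 + 1.8064 = 5.5124
F = (S − I)·e^(rT) = (127.07 − 5.5124) · e^(0.0679·10/12)
= 121.5576 · e^0.056583 = 121.5576 × 1.058214 = S$128.63

S$128.63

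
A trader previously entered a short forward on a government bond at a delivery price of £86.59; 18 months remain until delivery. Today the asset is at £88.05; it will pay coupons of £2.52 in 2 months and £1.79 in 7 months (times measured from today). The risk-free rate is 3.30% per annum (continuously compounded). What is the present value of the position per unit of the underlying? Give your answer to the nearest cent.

PV(remaining coupons) I = 2.52·e^(−0.0330·2/12) + 1.79·e^(−0.0330·7/12) = 4.2621
Current forward F = (S − I)·e^(rT) = (88.05 − 4.2621)·e^(0.0330·18/12) = 83.7879 × 1.050746 = 88.0398
Value (long) = (F − K)·e^(−rT) = (88.0398 − 86.59) × 0.951705 = 1.3798
Short position value = −(long value) = -£1.38

-£1.38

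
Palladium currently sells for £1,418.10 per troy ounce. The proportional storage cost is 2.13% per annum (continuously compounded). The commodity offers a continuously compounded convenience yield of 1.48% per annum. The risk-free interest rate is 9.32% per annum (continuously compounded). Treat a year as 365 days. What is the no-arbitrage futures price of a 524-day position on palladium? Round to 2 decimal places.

£1,636.32 per troy ounce

Net carry = r + u − y = 0.0932 + 0.0213 − 0.0148 = 0.0997
F = S·e^((r+u−y)T) = 1418.10 · e^(0.0997 × 524/365) = 1418.10 · e^0.14313096
= 1418.10 × 1.15388090 = £1,636.32 per troy ounce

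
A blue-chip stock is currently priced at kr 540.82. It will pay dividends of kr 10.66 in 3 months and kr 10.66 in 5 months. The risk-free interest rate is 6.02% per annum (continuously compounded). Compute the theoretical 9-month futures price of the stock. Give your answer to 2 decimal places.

PV(dividends) I = 10.66·e^(−0.0602·3/12) + 10.66·e^(−0.0602·5/12)
I = 10.5008 + 10.3959 = 20.8967
F = (S − I)·e^(rT) = (540.82 − 20.8967) · e^(0.0602·9/12)
= 519.9233 · e^0.045150 = 519.9233 × 1.046185 = kr 543.94

kr 543.94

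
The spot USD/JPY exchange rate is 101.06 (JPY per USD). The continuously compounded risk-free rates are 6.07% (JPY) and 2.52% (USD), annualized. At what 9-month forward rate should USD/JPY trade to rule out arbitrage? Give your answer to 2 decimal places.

103.79

F = S·e^((r_JPY − r_USD)T) = 101.06 · e^((0.0607 − 0.0252) × 9/12)
= 101.06 · e^0.026625 = 101.06 × 1.026983
F = 103.79 JPY per USD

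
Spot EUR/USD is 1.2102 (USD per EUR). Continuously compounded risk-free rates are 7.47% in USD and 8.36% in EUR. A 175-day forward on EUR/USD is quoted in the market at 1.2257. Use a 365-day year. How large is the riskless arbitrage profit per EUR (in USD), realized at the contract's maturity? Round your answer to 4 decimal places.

Fair forward: F* = S·e^(carry·T), with carry = (r_USD − r_EUR) = 0.0747 − 0.0836 = -0.0089
F* = 1.2102 · e^(-0.0089 × 175/365) = 1.2102 · e^-0.004267 = 1.2102 × 0.995742 = 1.2050
Market 1.2257 > fair 1.2050: forward overpriced → cash-and-carry (buy spot, short the forward).
At maturity, profit = |F_mkt − F*| = |1.2257 − 1.2050| = 0.0207 per EUR (in USD)

0.0207 per EUR (in USD)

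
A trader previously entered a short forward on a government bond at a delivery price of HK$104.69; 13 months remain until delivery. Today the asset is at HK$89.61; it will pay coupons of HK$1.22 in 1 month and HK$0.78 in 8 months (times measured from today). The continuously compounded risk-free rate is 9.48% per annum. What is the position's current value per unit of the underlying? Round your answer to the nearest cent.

HK$6.80

PV(remaining coupons) I = 1.22·e^(−0.0948·1/12) + 0.78·e^(−0.0948·8/12) = 1.9426
Current forward F = (S − I)·e^(rT) = (89.61 − 1.9426)·e^(0.0948·13/12) = 87.6674 × 1.108159 = 97.1494
Value (long) = (F − K)·e^(−rT) = (97.1494 − 104.69) × 0.902398 = -6.8046
Short position value = −(long value) = HK$6.80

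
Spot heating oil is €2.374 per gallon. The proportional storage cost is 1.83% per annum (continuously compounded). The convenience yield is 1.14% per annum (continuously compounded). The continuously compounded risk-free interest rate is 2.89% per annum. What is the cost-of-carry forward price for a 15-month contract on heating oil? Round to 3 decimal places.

€2.483 per gallon

Net carry = r + u − y = 0.0289 + 0.0183 − 0.0114 = 0.0358
F = S·e^((r+u−y)T) = 2.374 · e^(0.0358 × 15/12) = 2.374 · e^0.044750
= 2.374 × 1.045766 = €2.483 per gallon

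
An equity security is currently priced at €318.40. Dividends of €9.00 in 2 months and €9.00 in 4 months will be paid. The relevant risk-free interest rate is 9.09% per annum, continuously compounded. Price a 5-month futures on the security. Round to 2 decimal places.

PV(dividends) I = 9.00·e^(−0.0909·2/12) + 9.00·e^(−0.0909·4/12)
I = 8.8647 + 8.7314 = 17.5961
F = (S − I)·e^(rT) = (318.40 − 17.5961) · e^(0.0909·5/12)
= 300.8039 · e^0.037875 = 300.8039 × 1.038601 = €312.42

€312.42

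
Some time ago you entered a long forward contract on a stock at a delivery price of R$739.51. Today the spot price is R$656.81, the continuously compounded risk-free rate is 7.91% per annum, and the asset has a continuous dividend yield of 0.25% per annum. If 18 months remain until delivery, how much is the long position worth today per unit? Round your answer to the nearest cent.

Current fair forward for the remaining 18 months: F = S·e^((r − q)·T), (r − q) = 0.0791 − 0.0025 = 0.0766
F = 656.81 · e^(0.0766 × 18/12) = 656.81 × 1.121761 = 736.7838
Value of long forward = (F − K)·e^(−rT) = (736.7838 − 739.51) · e^(−0.0791·18/12)
= -2.7262 × 0.888119 = -2.42

-R$2.42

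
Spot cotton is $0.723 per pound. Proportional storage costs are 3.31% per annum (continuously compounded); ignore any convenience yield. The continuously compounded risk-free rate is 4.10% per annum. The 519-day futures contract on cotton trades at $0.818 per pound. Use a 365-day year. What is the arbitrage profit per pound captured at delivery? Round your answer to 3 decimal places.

$0.015 per pound

Fair futures: F* = S·e^(carry·T), with carry = (r + u) = 0.0410 + 0.0331 = 0.0741
F* = 0.723 · e^(0.0741 × 519/365) = 0.723 · e^0.105364 = 0.723 × 1.111115 = $0.8033
Market $0.818 > fair $0.8033: forward overpriced → cash-and-carry (buy spot, short the forward).
At maturity, profit = |F_mkt − F*| = |0.818 − 0.8033| = $0.015 per pound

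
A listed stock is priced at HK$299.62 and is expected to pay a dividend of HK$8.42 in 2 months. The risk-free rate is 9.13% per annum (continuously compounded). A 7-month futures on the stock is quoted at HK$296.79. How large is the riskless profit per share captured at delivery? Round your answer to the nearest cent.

PV(dividends) I = 8.42·e^(−0.0913·2/12) = 8.2928
Fair futures F* = (S − I)·e^(rT) = (299.62 − 8.2928)·e^0.053258 = 291.3272 × 1.054702 = 307.2634
Market HK$296.79 < fair 307.2634: forward underpriced → reverse cash-and-carry (short the stock, invest proceeds at r, pay the dividends, go long the forward).
Profit at T = |F_mkt − F*| = |296.79 − 307.2634| = HK$10.47 per share

HK$10.47 per share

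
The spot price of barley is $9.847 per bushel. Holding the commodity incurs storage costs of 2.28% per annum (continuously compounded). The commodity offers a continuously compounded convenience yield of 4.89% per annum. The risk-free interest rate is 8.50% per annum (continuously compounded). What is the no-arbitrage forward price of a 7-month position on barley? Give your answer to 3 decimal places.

Net carry = r + u − y = 0.0850 + 0.0228 − 0.0489 = 0.0589
F = S·e^((r+u−y)T) = 9.847 · e^(0.0589 × 7/12) = 9.847 · e^0.034358
= 9.847 × 1.034955 = $10.191 per bushel

$10.191 per bushel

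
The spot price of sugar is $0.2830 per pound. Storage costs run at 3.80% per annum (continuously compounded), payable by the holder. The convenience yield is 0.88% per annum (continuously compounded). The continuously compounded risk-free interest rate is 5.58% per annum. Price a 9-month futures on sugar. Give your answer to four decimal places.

$0.3016 per pound

Net carry = r + u − y = 0.0558 + 0.0380 − 0.0088 = 0.0850
F = S·e^((r+u−y)T) = 0.2830 · e^(0.0850 × 9/12) = 0.2830 · e^0.063750
= 0.2830 × 1.065826 = $0.3016 per pound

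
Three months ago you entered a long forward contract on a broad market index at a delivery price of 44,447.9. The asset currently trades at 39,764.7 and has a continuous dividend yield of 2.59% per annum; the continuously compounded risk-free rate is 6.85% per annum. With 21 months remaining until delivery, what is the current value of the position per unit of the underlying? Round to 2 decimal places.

Current fair forward for the remaining 21 months: F = S·e^((r − q)·T), (r − q) = 0.0685 − 0.0259 = 0.0426
F = 39764.7 · e^(0.0426 × 21/12) = 39764.7 × 1.07739921 = 42842.4564
Value of long forward = (F − K)·e^(−rT) = (42842.4564 − 44447.9) · e^(−0.0685·21/12)
= -1605.4436 × 0.88703131 = -1424.08

-1424.08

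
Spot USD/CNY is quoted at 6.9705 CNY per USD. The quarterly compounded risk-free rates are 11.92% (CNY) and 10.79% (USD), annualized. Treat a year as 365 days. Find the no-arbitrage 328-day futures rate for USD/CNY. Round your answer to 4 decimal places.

By covered interest parity, F = S · (1+r_CNY/4)^(4T) / (1+r_USD/4)^(4T)
= 6.9705 × 1.111324 / 1.100404 = 6.9705 × 1.009924
F = 7.0397 CNY per USD

7.0397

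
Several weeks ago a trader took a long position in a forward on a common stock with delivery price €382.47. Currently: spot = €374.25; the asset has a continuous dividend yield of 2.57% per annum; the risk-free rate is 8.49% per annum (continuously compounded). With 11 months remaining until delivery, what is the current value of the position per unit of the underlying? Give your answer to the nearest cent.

Current fair forward for the remaining 11 months: F = S·e^((r − q)·T), (r − q) = 0.0849 − 0.0257 = 0.0592
F = 374.25 · e^(0.0592 × 11/12) = 374.25 × 1.055766 = 395.1204
Value of long forward = (F − K)·e^(−rT) = (395.1204 − 382.47) · e^(−0.0849·11/12)
= 12.6504 × 0.925126 = 11.70

€11.70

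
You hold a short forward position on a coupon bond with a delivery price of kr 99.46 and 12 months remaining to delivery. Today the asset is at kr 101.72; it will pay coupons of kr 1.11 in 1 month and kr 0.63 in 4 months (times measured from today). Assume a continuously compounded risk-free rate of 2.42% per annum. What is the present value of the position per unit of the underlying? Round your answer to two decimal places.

PV(remaining coupons) I = 1.11·e^(−0.0242·1/12) + 0.63·e^(−0.0242·4/12) = 1.7327
Current forward F = (S − I)·e^(rT) = (101.72 − 1.7327)·e^(0.0242·12/12) = 99.9873 × 1.024495 = 102.4365
Value (long) = (F − K)·e^(−rT) = (102.4365 − 99.46) × 0.976090 = 2.9053
Short position value = −(long value) = -kr 2.91

-kr 2.91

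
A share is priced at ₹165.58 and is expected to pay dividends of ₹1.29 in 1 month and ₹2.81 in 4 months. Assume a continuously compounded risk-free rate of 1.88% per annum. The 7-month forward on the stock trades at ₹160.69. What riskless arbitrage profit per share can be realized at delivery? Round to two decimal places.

₹2.59 per share

PV(dividends) I = 1.29·e^(−0.0188·1/12) + 2.81·e^(−0.0188·4/12) = 4.0804
Fair forward F* = (S − I)·e^(rT) = (165.58 − 4.0804)·e^0.010967 = 161.4996 × 1.011027 = 163.2805
Market ₹160.69 < fair 163.2805: forward underpriced → reverse cash-and-carry (short the stock, invest proceeds at r, pay the dividends, go long the forward).
Profit at T = |F_mkt − F*| = |160.69 − 163.2805| = ₹2.59 per share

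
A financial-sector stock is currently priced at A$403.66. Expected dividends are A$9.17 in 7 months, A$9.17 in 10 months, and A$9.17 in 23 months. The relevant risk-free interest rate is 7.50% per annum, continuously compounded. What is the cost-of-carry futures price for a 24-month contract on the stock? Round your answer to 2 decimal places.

A$439.55

PV(dividends) I = 9.17·e^(−0.0750·7/12) + 9.17·e^(−0.0750·10/12) + 9.17·e^(−0.0750·23/12)
I = 8.7775 + 8.6144 + 7.9422 = 25.3341
F = (S − I)·e^(rT) = (403.66 − 25.3341) · e^(0.0750·24/12)
= 378.3259 · e^0.150000 = 378.3259 × 1.161834 = A$439.55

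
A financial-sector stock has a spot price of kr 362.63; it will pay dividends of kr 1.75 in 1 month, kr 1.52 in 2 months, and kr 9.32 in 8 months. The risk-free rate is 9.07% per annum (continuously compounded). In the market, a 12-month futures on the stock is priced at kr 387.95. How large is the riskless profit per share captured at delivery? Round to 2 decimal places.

kr 4.04 per share

PV(dividends) I = 1.75·e^(−0.0907·1/12) + 1.52·e^(−0.0907·2/12) + 9.32·e^(−0.0907·8/12) = 12.0072
Fair futures F* = (S − I)·e^(rT) = (362.63 − 12.0072)·e^0.090700 = 350.6228 × 1.094940 = 383.9109
Market kr 387.95 > fair 383.9109: forward overpriced → cash-and-carry (borrow at r, buy the stock and collect the dividends, short the forward).
Profit at T = |F_mkt − F*| = |387.95 − 383.9109| = kr 4.04 per share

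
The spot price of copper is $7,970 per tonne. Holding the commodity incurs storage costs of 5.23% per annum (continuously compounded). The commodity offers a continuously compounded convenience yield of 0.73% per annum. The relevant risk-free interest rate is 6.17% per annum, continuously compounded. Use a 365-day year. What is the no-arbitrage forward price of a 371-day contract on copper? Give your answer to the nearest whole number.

Net carry = r + u − y = 0.0617 + 0.0523 − 0.0073 = 0.1067
F = S·e^((r+u−y)T) = 7970 · e^(0.1067 × 371/365) = 7970 · e^0.108454
= 7970 × 1.114554 = $8,883 per tonne

$8,883 per tonne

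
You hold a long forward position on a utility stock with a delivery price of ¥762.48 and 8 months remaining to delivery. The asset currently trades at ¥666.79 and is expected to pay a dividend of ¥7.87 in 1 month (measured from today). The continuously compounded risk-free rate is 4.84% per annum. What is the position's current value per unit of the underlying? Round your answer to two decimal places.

-¥79.32

PV(remaining dividends) I = 7.87·e^(−0.0484·1/12) = 7.8383
Current forward F = (S − I)·e^(rT) = (666.79 − 7.8383)·e^(0.0484·8/12) = 658.9517 × 1.032793 = 680.5607
Value (long) = (F − K)·e^(−rT) = (680.5607 − 762.48) × 0.968248 = -79.3182
Value = -¥79.32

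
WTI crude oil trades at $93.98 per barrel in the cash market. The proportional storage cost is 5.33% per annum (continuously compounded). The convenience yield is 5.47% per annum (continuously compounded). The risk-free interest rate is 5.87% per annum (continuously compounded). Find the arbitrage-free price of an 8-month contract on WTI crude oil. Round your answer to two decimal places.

Net carry = r + u − y = 0.0587 + 0.0533 − 0.0547 = 0.0573
F = S·e^((r+u−y)T) = 93.98 · e^(0.0573 × 8/12) = 93.98 · e^0.038200
= 93.98 × 1.038939 = $97.64 per barrel

$97.64 per barrel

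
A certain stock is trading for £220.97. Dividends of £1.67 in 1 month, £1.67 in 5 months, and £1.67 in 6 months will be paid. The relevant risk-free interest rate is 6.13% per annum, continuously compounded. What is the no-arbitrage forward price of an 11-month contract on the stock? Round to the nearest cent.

£228.55

PV(dividends) I = 1.67·e^(−0.0613·1/12) + 1.67·e^(−0.0613·5/12) + 1.67·e^(−0.0613·6/12)
I = 1.6615 + 1.6279 + 1.6196 = 4.9090
F = (S − I)·e^(rT) = (220.97 − 4.9090) · e^(0.0613·11/12)
= 216.0610 · e^0.056192 = 216.0610 × 1.057801 = £228.55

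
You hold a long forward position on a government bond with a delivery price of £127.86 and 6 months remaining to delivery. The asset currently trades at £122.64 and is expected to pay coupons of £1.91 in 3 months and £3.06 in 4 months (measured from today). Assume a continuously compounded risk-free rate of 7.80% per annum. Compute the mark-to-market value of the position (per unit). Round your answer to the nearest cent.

-£5.18

PV(remaining coupons) I = 1.91·e^(−0.0780·3/12) + 3.06·e^(−0.0780·4/12) = 4.8546
Current forward F = (S − I)·e^(rT) = (122.64 − 4.8546)·e^(0.0780·6/12) = 117.7854 × 1.039770 = 122.4697
Value (long) = (F − K)·e^(−rT) = (122.4697 − 127.86) × 0.961751 = -5.1841
Value = -£5.18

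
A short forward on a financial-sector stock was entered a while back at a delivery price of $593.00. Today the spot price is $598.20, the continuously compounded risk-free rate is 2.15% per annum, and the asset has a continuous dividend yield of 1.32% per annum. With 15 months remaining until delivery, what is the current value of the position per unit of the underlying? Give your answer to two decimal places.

-$11.14

Current fair forward for the remaining 15 months: F = S·e^((r − q)·T), (r − q) = 0.0215 − 0.0132 = 0.0083
F = 598.20 · e^(0.0083 × 15/12) = 598.20 × 1.010429 = 604.4386
Value of long forward = (F − K)·e^(−rT) = (604.4386 − 593.00) · e^(−0.0215·15/12)
= 11.4386 × 0.973483 = 11.14
Short position value = −(long value) = -$11.14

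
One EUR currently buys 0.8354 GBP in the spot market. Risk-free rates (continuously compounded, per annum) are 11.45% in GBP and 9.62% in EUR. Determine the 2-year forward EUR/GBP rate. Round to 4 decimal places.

0.8665

F = S·e^((r_GBP − r_EUR)T) = 0.8354 · e^((0.1145 − 0.0962) × 2)
= 0.8354 · e^0.036600 = 0.8354 × 1.037278
F = 0.8665 GBP per EUR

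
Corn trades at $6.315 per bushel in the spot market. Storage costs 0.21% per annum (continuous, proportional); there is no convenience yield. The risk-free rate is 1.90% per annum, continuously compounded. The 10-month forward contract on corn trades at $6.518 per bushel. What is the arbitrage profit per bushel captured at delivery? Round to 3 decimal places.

$0.091 per bushel

Fair forward: F* = S·e^(carry·T), with carry = (r + u) = 0.0190 + 0.0021 = 0.0211
F* = 6.315 · e^(0.0211 × 10/12) = 6.315 · e^0.017583 = 6.315 × 1.017738 = $6.4270
Market $6.518 > fair $6.4270: forward overpriced → cash-and-carry (buy spot, short the forward).
At maturity, profit = |F_mkt − F*| = |6.518 − 6.4270| = $0.091 per bushel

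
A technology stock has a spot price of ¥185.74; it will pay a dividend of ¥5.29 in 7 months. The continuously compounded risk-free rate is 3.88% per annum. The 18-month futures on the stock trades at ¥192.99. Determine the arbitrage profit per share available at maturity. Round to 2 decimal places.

PV(dividends) I = 5.29·e^(−0.0388·7/12) = 5.1716
Fair futures F* = (S − I)·e^(rT) = (185.74 − 5.1716)·e^0.058200 = 180.5684 × 1.059927 = 191.3893
Market ¥192.99 > fair 191.3893: forward overpriced → cash-and-carry (borrow at r, buy the stock and collect the dividends, short the forward).
Profit at T = |F_mkt − F*| = |192.99 − 191.3893| = ¥1.60 per share

¥1.60 per share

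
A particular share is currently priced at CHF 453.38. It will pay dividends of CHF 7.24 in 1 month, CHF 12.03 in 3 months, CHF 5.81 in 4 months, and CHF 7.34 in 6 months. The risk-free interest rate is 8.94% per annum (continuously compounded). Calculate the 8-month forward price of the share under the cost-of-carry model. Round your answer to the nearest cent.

CHF 447.67

PV(dividends) I = 7.24·e^(−0.0894·1/12) + 12.03·e^(−0.0894·3/12) + 5.81·e^(−0.0894·4/12) + 7.34·e^(−0.0894·6/12)
I = 7.1863 + 11.7641 + 5.6394 + 7.0191 = 31.6089
F = (S − I)·e^(rT) = (453.38 − 31.6089) · e^(0.0894·8/12)
= 421.7711 · e^0.059600 = 421.7711 × 1.061412 = CHF 447.67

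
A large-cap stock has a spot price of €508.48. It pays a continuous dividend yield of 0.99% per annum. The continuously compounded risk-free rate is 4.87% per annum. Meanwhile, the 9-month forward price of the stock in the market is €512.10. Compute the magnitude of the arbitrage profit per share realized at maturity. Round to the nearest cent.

Fair forward: F* = S·e^(carry·T), with carry = (r − q) = 0.0487 − 0.0099 = 0.0388
F* = 508.48 · e^(0.0388 × 9/12) = 508.48 · e^0.029100 = 508.48 × 1.029528 = €523.4944
Market €512.10 < fair €523.4944: forward underpriced → reverse cash-and-carry (short spot, go long the forward).
At maturity, profit = |F_mkt − F*| = |512.10 − 523.4944| = €11.39 per share

€11.39 per share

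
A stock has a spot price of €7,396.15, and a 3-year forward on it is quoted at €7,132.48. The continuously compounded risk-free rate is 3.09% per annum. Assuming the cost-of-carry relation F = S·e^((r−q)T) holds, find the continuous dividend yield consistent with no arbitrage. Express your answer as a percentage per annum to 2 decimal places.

4.30%

From F = S·e^((r−q)T): (r − q) = ln(F/S)/T
ln(7132.48/7396.15) = ln(0.964350) = -0.036301
(r − q) = -0.036301 / (3) = -0.012100
q = r − ln(F/S)/T = 0.0309 + 0.012100 = 0.043000
q = 4.30%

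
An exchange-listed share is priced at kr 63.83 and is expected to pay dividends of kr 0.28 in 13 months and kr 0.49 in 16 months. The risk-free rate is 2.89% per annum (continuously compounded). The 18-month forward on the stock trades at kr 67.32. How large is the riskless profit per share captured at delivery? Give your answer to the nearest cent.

PV(dividends) I = 0.28·e^(−0.0289·13/12) + 0.49·e^(−0.0289·16/12) = 0.7428
Fair forward F* = (S − I)·e^(rT) = (63.83 − 0.7428)·e^0.043350 = 63.0872 × 1.044303 = 65.8822
Market kr 67.32 > fair 65.8822: forward overpriced → cash-and-carry (borrow at r, buy the stock and collect the dividends, short the forward).
Profit at T = |F_mkt − F*| = |67.32 − 65.8822| = kr 1.44 per share

kr 1.44 per share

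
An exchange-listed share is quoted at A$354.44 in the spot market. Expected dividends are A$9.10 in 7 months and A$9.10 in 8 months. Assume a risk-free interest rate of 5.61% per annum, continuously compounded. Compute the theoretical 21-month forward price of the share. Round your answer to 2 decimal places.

PV(dividends) I = 9.10·e^(−0.0561·7/12) + 9.10·e^(−0.0561·8/12)
I = 8.8070 + 8.7659 = 17.5729
F = (S − I)·e^(rT) = (354.44 − 17.5729) · e^(0.0561·21/12)
= 336.8671 · e^0.098175 = 336.8671 × 1.103156 = A$371.62

A$371.62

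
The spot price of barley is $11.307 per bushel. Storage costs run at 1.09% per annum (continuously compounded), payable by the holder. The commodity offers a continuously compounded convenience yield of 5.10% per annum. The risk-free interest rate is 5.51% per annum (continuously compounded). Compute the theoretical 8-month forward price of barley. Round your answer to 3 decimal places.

Net carry = r + u − y = 0.0551 + 0.0109 − 0.0510 = 0.0150
F = S·e^((r+u−y)T) = 11.307 · e^(0.0150 × 8/12) = 11.307 · e^0.010000
= 11.307 × 1.010050 = $11.421 per bushel

$11.421 per bushel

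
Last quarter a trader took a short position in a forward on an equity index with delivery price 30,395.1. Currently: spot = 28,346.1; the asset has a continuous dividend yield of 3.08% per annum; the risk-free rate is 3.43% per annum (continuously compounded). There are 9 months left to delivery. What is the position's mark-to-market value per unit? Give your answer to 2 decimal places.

Current fair forward for the remaining 9 months: F = S·e^((r − q)·T), (r − q) = 0.0343 − 0.0308 = 0.0035
F = 28346.1 · e^(0.0035 × 9/12) = 28346.1 × 1.00262845 = 28420.6063
Value of long forward = (F − K)·e^(−rT) = (28420.6063 − 30395.1) · e^(−0.0343·9/12)
= -1974.4937 × 0.97460307 = -1924.35
Short position value = −(long value) = 1924.35

1924.35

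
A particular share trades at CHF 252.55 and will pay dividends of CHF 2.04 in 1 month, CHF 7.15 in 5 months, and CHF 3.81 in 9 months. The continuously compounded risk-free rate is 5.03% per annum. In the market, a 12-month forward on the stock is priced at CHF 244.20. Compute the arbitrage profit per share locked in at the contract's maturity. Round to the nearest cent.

PV(dividends) I = 2.04·e^(−0.0503·1/12) + 7.15·e^(−0.0503·5/12) + 3.81·e^(−0.0503·9/12) = 12.7021
Fair forward F* = (S − I)·e^(rT) = (252.55 − 12.7021)·e^0.050300 = 239.8479 × 1.051587 = 252.2209
Market CHF 244.20 < fair 252.2209: forward underpriced → reverse cash-and-carry (short the stock, invest proceeds at r, pay the dividends, go long the forward).
Profit at T = |F_mkt − F*| = |244.20 − 252.2209| = CHF 8.02 per share

CHF 8.02 per share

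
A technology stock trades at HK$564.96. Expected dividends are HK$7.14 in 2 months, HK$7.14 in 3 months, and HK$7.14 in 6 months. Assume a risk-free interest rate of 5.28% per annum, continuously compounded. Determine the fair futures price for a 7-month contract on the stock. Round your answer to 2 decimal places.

HK$560.89

PV(dividends) I = 7.14·e^(−0.0528·2/12) + 7.14·e^(−0.0528·3/12) + 7.14·e^(−0.0528·6/12)
I = 7.0774 + 7.0464 + 6.9540 = 21.0778
F = (S − I)·e^(rT) = (564.96 − 21.0778) · e^(0.0528·7/12)
= 543.8822 · e^0.030800 = 543.8822 × 1.031279 = HK$560.89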